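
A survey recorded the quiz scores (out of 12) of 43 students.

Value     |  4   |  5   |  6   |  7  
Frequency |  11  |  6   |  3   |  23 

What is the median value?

Cumulative frequencies: 11, 17, 20, 43
n = 43, so the median is the value in position (n+1)/2 = 22.
Position 22 falls at value 7.

7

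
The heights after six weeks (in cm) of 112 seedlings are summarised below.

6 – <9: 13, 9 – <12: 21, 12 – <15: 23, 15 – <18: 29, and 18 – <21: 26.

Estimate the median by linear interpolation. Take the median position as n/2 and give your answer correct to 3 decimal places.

Cumulative frequencies: 13, 34, 57, 86, 112
n = 112; position = n/2 = 56.
This falls in the class 12 – <15: L = 12, F = 34, f = 23, h = 3.
Median ≈ 12 + ((56 − 34) / 23) × 3 = 14.8696

14.870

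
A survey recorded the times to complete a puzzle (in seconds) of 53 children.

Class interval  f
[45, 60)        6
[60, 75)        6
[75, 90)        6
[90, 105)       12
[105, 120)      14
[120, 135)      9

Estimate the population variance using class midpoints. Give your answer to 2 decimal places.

567.59

Midpoints: 52.5, 67.5, 82.5, 97.5, 112.5, 127.5
n = 53, Σfm = 5107.5, mean = 96.3679
Σfm² = 522281.25
Σf(m − x̄)² = Σfm² − (Σfm)²/n = 522281.25 − 5107.5²/53 = 30082.0755
Population variance = 30082.0755 / 53 = 567.5863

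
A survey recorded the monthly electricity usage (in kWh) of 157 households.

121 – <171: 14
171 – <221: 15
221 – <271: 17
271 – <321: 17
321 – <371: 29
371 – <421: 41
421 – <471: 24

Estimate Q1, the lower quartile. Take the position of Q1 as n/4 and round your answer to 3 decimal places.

Cumulative frequencies: 14, 29, 46, 63, 92, 133, 157
n = 157; position = n/4 = 39.25.
This falls in the class 221 – <271: L = 221, F = 29, f = 17, h = 50.
Lower quartile ≈ 221 + ((39.25 − 29) / 17) × 50 = 251.1471

251.147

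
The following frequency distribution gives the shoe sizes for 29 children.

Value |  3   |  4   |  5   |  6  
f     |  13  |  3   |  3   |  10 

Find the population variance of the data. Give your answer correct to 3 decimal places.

1.812

Values: 3, 4, 5, 6
n = 29, Σfx = 126, mean = 4.3448
Σfx² = 600
Σf(x − x̄)² = Σfx² − (Σfx)²/n = 600 − 126²/29 = 52.5517
Population variance = 52.5517 / 29 = 1.8121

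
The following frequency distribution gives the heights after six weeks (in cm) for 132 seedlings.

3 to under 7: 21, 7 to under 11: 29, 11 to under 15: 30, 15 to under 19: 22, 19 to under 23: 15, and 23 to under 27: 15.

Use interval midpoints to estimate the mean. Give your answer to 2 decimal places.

13.79

Midpoints: 5, 9, 13, 17, 21, 25
Σfm = 21×5 + 29×9 + 30×13 + 22×17 + 15×21 + 15×25 = 1820
n = Σf = 132
Mean = 1820 / 132 = 13.7879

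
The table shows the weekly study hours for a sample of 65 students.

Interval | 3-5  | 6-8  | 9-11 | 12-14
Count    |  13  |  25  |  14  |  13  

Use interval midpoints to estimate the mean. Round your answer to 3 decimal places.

8.246

Midpoints: 4, 7, 10, 13
Σfm = 13×4 + 25×7 + 14×10 + 13×13 = 536
n = Σf = 65
Mean = 536 / 65 = 8.2462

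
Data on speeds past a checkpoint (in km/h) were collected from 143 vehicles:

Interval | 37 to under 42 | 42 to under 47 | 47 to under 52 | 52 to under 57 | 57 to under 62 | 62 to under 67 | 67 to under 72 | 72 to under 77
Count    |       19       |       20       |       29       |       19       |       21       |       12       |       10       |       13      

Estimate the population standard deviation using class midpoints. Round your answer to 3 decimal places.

Midpoints: 39.5, 44.5, 49.5, 54.5, 59.5, 64.5, 69.5, 74.5
n = 143, Σfm = 7798.5, mean = 54.5350
Σfm² = 441465.75
Σf(m − x̄)² = Σfm² − (Σfm)²/n = 441465.75 − 7798.5²/143 = 16174.8252
Population variance = 16174.8252 / 143 = 113.1107
Standard deviation = √113.1107 = 10.6353

10.635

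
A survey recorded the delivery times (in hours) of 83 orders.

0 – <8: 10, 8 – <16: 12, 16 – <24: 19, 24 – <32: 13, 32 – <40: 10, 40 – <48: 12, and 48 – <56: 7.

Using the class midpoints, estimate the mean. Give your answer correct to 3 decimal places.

26.265

Midpoints: 4, 12, 20, 28, 36, 44, 52
Σfm = 10×4 + 12×12 + 19×20 + 13×28 + 10×36 + 12×44 + 7×52 = 2180
n = Σf = 83
Mean = 2180 / 83 = 26.2651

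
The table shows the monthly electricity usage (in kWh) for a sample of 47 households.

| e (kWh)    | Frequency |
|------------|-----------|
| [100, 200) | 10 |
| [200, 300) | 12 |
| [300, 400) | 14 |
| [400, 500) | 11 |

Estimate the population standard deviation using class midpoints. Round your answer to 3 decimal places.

106.808

Midpoints: 150, 250, 350, 450
n = 47, Σfm = 14350, mean = 305.3191
Σfm² = 4917500
Σf(m − x̄)² = Σfm² − (Σfm)²/n = 4917500 − 14350²/47 = 536170.2128
Population variance = 536170.2128 / 47 = 11407.8769
Standard deviation = √11407.8769 = 106.8077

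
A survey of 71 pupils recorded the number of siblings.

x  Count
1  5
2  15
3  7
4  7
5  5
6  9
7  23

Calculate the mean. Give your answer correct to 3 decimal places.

Values: 1, 2, 3, 4, 5, 6, 7
Σfx = 5×1 + 15×2 + 7×3 + 7×4 + 5×5 + 9×6 + 23×7 = 324
n = Σf = 71
Mean = 324 / 71 = 4.5634

4.563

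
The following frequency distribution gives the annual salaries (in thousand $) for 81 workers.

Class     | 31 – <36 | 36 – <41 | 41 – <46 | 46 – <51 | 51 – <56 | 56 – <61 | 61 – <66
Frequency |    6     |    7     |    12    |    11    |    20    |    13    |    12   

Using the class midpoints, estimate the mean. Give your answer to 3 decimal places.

Midpoints: 33.5, 38.5, 43.5, 48.5, 53.5, 58.5, 63.5
Σfm = 6×33.5 + 7×38.5 + 12×43.5 + 11×48.5 + 20×53.5 + 13×58.5 + 12×63.5 = 4118.5
n = Σf = 81
Mean = 4118.5 / 81 = 50.8457

50.846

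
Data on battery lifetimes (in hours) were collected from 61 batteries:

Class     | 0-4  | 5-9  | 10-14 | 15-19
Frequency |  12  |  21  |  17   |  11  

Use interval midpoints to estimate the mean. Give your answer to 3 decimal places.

9.213

Midpoints: 2, 7, 12, 17
Σfm = 12×2 + 21×7 + 17×12 + 11×17 = 562
n = Σf = 61
Mean = 562 / 61 = 9.2131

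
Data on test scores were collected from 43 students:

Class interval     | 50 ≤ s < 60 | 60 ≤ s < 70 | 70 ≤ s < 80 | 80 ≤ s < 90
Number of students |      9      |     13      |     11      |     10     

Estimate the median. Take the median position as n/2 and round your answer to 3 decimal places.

69.615

Cumulative frequencies: 9, 22, 33, 43
n = 43; position = n/2 = 21.5.
This falls in the class 60 ≤ s < 70: L = 60, F = 9, f = 13, h = 10.
Median ≈ 60 + ((21.5 − 9) / 13) × 10 = 69.6154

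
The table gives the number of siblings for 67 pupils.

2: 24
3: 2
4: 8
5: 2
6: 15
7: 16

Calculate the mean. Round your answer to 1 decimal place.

Values: 2, 3, 4, 5, 6, 7
Σfx = 24×2 + 2×3 + 8×4 + 2×5 + 15×6 + 16×7 = 298
n = Σf = 67
Mean = 298 / 67 = 4.4478

4.4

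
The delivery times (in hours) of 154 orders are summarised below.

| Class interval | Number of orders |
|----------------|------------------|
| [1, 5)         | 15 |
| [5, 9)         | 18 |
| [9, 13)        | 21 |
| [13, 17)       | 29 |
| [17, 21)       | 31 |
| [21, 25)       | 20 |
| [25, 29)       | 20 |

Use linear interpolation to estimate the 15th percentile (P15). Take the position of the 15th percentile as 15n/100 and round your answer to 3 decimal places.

Cumulative frequencies: 15, 33, 54, 83, 114, 134, 154
n = 154; position = 15n/100 = 23.1.
This falls in the class [5, 9): L = 5, F = 15, f = 18, h = 4.
15th percentile ≈ 5 + ((23.1 − 15) / 18) × 4 = 6.8000

6.800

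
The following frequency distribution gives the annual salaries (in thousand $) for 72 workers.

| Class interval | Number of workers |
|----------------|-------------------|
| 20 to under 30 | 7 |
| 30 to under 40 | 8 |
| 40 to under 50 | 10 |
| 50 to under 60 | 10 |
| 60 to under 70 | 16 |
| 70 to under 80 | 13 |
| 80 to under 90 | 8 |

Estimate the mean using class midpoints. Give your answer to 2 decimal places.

Midpoints: 25, 35, 45, 55, 65, 75, 85
Σfm = 7×25 + 8×35 + 10×45 + 10×55 + 16×65 + 13×75 + 8×85 = 4150
n = Σf = 72
Mean = 4150 / 72 = 57.6389

57.64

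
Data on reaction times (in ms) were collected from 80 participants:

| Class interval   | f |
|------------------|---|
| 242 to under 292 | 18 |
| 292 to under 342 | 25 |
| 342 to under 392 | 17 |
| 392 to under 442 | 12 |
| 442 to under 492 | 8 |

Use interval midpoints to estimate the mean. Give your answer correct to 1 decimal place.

Midpoints: 267, 317, 367, 417, 467
Σfm = 18×267 + 25×317 + 17×367 + 12×417 + 8×467 = 27710
n = Σf = 80
Mean = 27710 / 80 = 346.3750

346.4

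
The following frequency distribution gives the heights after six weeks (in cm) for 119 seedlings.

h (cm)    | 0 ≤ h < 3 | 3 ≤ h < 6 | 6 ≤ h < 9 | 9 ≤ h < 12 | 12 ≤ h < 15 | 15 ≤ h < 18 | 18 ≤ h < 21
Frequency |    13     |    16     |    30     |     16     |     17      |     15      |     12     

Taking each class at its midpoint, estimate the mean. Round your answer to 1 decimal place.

Midpoints: 1.5, 4.5, 7.5, 10.5, 13.5, 16.5, 19.5
Σfm = 13×1.5 + 16×4.5 + 30×7.5 + 16×10.5 + 17×13.5 + 15×16.5 + 12×19.5 = 1195.5
n = Σf = 119
Mean = 1195.5 / 119 = 10.0462

10.0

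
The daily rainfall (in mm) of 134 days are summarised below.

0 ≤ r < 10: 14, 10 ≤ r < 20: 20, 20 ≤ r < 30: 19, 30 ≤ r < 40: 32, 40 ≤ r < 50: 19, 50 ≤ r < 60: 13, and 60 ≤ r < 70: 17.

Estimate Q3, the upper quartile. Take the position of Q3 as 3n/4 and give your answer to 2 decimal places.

48.16

Cumulative frequencies: 14, 34, 53, 85, 104, 117, 134
n = 134; position = 3n/4 = 100.5.
This falls in the class 40 ≤ r < 50: L = 40, F = 85, f = 19, h = 10.
Upper quartile ≈ 40 + ((100.5 − 85) / 19) × 10 = 48.1579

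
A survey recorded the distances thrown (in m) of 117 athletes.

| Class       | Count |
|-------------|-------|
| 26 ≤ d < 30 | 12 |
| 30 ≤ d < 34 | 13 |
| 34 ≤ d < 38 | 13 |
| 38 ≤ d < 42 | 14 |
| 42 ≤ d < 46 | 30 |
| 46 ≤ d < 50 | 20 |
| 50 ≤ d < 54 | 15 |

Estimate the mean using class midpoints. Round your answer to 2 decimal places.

Midpoints: 28, 32, 36, 40, 44, 48, 52
Σfm = 12×28 + 13×32 + 13×36 + 14×40 + 30×44 + 20×48 + 15×52 = 4840
n = Σf = 117
Mean = 4840 / 117 = 41.3675

41.37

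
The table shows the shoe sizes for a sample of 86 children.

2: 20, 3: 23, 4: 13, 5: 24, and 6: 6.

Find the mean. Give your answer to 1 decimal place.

Values: 2, 3, 4, 5, 6
Σfx = 20×2 + 23×3 + 13×4 + 24×5 + 6×6 = 317
n = Σf = 86
Mean = 317 / 86 = 3.6860

3.7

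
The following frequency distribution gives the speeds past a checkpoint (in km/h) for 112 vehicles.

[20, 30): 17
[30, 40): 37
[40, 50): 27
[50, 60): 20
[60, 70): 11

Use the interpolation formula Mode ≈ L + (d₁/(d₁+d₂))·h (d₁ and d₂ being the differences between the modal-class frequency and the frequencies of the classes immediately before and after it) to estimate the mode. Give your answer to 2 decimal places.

36.67

Modal class: [30, 40) (highest frequency 37).
d₁ = 37 − 17 = 20, d₂ = 37 − 27 = 10
Mode ≈ 30 + (20/(20+10)) × 10 = 30 + 6.6667 = 36.6667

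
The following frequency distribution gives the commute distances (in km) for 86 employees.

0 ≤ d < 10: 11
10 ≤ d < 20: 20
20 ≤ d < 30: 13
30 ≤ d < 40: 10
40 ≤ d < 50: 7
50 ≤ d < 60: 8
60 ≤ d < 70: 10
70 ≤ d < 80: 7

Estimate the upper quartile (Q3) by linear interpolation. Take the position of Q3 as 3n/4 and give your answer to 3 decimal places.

54.375

Cumulative frequencies: 11, 31, 44, 54, 61, 69, 79, 86
n = 86; position = 3n/4 = 64.5.
This falls in the class 50 ≤ d < 60: L = 50, F = 61, f = 8, h = 10.
Upper quartile ≈ 50 + ((64.5 − 61) / 8) × 10 = 54.3750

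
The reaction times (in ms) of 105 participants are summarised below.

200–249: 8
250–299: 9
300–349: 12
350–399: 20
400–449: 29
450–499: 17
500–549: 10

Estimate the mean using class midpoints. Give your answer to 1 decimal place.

393.1

Midpoints: 224.5, 274.5, 324.5, 374.5, 424.5, 474.5, 524.5
Σfm = 8×224.5 + 9×274.5 + 12×324.5 + 20×374.5 + 29×424.5 + 17×474.5 + 10×524.5 = 41272.5
n = Σf = 105
Mean = 41272.5 / 105 = 393.0714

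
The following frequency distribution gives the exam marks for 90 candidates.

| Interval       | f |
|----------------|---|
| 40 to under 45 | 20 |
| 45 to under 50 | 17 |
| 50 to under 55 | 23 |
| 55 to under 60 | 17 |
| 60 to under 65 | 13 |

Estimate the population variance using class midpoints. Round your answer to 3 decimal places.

45.506

Midpoints: 42.5, 47.5, 52.5, 57.5, 62.5
n = 90, Σfm = 4655, mean = 51.7222
Σfm² = 244862.5
Σf(m − x̄)² = Σfm² − (Σfm)²/n = 244862.5 − 4655²/90 = 4095.5556
Population variance = 4095.5556 / 90 = 45.5062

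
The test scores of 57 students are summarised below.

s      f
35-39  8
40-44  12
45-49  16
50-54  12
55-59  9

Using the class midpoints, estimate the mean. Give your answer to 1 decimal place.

Midpoints: 37, 42, 47, 52, 57
Σfm = 8×37 + 12×42 + 16×47 + 12×52 + 9×57 = 2689
n = Σf = 57
Mean = 2689 / 57 = 47.1754

47.2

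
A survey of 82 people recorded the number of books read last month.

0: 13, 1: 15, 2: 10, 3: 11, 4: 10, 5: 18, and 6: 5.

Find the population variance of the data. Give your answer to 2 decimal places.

3.78

Values: 0, 1, 2, 3, 4, 5, 6
n = 82, Σfx = 228, mean = 2.7805
Σfx² = 944
Σf(x − x̄)² = Σfx² − (Σfx)²/n = 944 − 228²/82 = 310.0488
Population variance = 310.0488 / 82 = 3.7811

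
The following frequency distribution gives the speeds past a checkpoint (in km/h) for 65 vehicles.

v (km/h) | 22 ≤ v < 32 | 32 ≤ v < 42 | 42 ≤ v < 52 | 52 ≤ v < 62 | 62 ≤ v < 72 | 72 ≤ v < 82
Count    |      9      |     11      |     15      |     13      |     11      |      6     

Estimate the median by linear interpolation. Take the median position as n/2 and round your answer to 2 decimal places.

Cumulative frequencies: 9, 20, 35, 48, 59, 65
n = 65; position = n/2 = 32.5.
This falls in the class 42 ≤ v < 52: L = 42, F = 20, f = 15, h = 10.
Median ≈ 42 + ((32.5 − 20) / 15) × 10 = 50.3333

50.33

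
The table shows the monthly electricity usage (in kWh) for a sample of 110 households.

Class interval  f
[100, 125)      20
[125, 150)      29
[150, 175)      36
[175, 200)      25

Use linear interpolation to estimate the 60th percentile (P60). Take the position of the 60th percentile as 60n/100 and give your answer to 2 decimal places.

161.81

Cumulative frequencies: 20, 49, 85, 110
n = 110; position = 60n/100 = 66.
This falls in the class [150, 175): L = 150, F = 49, f = 36, h = 25.
60th percentile ≈ 150 + ((66 − 49) / 36) × 25 = 161.8056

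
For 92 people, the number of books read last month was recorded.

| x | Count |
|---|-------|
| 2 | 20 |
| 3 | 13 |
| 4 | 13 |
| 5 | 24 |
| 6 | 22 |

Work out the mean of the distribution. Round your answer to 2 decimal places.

4.16

Values: 2, 3, 4, 5, 6
Σfx = 20×2 + 13×3 + 13×4 + 24×5 + 22×6 = 383
n = Σf = 92
Mean = 383 / 92 = 4.1630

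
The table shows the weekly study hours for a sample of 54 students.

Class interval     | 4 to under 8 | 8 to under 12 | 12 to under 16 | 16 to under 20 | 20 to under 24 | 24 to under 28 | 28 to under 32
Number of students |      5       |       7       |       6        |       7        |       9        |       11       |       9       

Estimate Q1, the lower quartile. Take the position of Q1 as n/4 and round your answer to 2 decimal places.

13.00

Cumulative frequencies: 5, 12, 18, 25, 34, 45, 54
n = 54; position = n/4 = 13.5.
This falls in the class 12 to under 16: L = 12, F = 12, f = 6, h = 4.
Lower quartile ≈ 12 + ((13.5 − 12) / 6) × 4 = 13.0000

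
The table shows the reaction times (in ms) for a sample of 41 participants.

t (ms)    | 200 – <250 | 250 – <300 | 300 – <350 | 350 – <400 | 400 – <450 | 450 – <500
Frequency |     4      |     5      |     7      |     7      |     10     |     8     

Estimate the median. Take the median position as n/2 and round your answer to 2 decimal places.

Cumulative frequencies: 4, 9, 16, 23, 33, 41
n = 41; position = n/2 = 20.5.
This falls in the class 350 – <400: L = 350, F = 16, f = 7, h = 50.
Median ≈ 350 + ((20.5 − 16) / 7) × 50 = 382.1429

382.14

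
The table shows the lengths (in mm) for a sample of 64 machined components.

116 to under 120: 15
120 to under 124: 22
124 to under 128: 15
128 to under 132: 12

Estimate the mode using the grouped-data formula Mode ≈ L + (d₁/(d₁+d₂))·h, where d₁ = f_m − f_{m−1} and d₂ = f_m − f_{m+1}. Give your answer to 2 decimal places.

122.00

Modal class: 120 to under 124 (highest frequency 22).
d₁ = 22 − 15 = 7, d₂ = 22 − 15 = 7
Mode ≈ 120 + (7/(7+7)) × 4 = 120 + 2.0000 = 122.0000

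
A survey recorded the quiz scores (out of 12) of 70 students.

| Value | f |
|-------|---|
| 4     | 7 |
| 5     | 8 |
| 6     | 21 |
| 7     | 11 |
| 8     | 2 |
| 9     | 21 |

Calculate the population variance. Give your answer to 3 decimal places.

Values: 4, 5, 6, 7, 8, 9
n = 70, Σfx = 476, mean = 6.8000
Σfx² = 3436
Σf(x − x̄)² = Σfx² − (Σfx)²/n = 3436 − 476²/70 = 199.2000
Population variance = 199.2000 / 70 = 2.8457

2.846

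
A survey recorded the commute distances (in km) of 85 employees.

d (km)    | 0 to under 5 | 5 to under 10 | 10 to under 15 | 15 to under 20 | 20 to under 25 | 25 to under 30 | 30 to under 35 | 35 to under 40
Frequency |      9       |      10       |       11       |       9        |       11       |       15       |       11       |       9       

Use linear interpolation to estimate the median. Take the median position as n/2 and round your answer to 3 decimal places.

21.591

Cumulative frequencies: 9, 19, 30, 39, 50, 65, 76, 85
n = 85; position = n/2 = 42.5.
This falls in the class 20 to under 25: L = 20, F = 39, f = 11, h = 5.
Median ≈ 20 + ((42.5 − 39) / 11) × 5 = 21.5909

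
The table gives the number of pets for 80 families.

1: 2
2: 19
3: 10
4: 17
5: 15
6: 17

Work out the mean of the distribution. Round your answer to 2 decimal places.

3.94

Values: 1, 2, 3, 4, 5, 6
Σfx = 2×1 + 19×2 + 10×3 + 17×4 + 15×5 + 17×6 = 315
n = Σf = 80
Mean = 315 / 80 = 3.9375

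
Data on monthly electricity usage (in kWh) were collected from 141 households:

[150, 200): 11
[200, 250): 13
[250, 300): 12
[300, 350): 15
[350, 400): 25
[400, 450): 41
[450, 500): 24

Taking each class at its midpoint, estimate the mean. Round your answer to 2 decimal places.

363.30

Midpoints: 175, 225, 275, 325, 375, 425, 475
Σfm = 11×175 + 13×225 + 12×275 + 15×325 + 25×375 + 41×425 + 24×475 = 51225
n = Σf = 141
Mean = 51225 / 141 = 363.2979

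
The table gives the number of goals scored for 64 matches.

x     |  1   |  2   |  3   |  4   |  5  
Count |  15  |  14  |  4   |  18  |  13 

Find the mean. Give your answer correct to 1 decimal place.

3.0

Values: 1, 2, 3, 4, 5
Σfx = 15×1 + 14×2 + 4×3 + 18×4 + 13×5 = 192
n = Σf = 64
Mean = 192 / 64 = 3.0000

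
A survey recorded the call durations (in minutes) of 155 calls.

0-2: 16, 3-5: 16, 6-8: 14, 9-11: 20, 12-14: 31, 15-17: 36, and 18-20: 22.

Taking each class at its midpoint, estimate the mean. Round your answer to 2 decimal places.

Midpoints: 1, 4, 7, 10, 13, 16, 19
Σfm = 16×1 + 16×4 + 14×7 + 20×10 + 31×13 + 36×16 + 22×19 = 1775
n = Σf = 155
Mean = 1775 / 155 = 11.4516

11.45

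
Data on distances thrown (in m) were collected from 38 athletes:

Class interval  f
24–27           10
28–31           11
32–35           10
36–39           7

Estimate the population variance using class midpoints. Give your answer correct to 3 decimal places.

Midpoints: 25.5, 29.5, 33.5, 37.5
n = 38, Σfm = 1177, mean = 30.9737
Σfm² = 37141.5
Σf(m − x̄)² = Σfm² − (Σfm)²/n = 37141.5 − 1177²/38 = 685.4737
Population variance = 685.4737 / 38 = 18.0388

18.039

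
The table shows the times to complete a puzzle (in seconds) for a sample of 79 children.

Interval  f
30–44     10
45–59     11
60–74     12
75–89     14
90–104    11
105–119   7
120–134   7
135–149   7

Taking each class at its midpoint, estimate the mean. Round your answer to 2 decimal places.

Midpoints: 37, 52, 67, 82, 97, 112, 127, 142
Σfm = 10×37 + 11×52 + 12×67 + 14×82 + 11×97 + 7×112 + 7×127 + 7×142 = 6628
n = Σf = 79
Mean = 6628 / 79 = 83.8987

83.90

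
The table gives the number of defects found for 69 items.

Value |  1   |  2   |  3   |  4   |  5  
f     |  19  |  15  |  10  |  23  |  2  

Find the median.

3

Cumulative frequencies: 19, 34, 44, 67, 69
n = 69, so the median is the value in position (n+1)/2 = 35.
Position 35 falls at value 3.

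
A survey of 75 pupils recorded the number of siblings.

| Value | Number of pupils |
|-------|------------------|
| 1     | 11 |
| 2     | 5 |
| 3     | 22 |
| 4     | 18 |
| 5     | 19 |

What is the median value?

3

Cumulative frequencies: 11, 16, 38, 56, 75
n = 75, so the median is the value in position (n+1)/2 = 38.
Position 38 falls at value 3.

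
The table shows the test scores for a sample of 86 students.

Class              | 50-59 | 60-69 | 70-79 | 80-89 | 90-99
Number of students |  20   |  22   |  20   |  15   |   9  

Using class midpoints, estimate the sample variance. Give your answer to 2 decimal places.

168.50

Midpoints: 54.5, 64.5, 74.5, 84.5, 94.5
n = 86, Σfm = 6117, mean = 71.1279
Σfm² = 449411.5
Σf(m − x̄)² = Σfm² − (Σfm)²/n = 449411.5 − 6117²/86 = 14322.0930
Sample variance = 14322.0930 / 85 = 168.4952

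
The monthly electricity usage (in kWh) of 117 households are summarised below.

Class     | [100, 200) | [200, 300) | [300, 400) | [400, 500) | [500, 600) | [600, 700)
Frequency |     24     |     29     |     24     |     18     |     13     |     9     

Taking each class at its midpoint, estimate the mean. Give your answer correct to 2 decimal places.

Midpoints: 150, 250, 350, 450, 550, 650
Σfm = 24×150 + 29×250 + 24×350 + 18×450 + 13×550 + 9×650 = 40350
n = Σf = 117
Mean = 40350 / 117 = 344.8718

344.87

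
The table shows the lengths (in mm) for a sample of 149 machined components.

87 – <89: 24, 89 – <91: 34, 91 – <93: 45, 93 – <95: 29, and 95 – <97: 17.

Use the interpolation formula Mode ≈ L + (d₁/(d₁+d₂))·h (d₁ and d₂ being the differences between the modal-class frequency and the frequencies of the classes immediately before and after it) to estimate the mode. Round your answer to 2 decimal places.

91.81

Modal class: 91 – <93 (highest frequency 45).
d₁ = 45 − 34 = 11, d₂ = 45 − 29 = 16
Mode ≈ 91 + (11/(11+16)) × 2 = 91 + 0.8148 = 91.8148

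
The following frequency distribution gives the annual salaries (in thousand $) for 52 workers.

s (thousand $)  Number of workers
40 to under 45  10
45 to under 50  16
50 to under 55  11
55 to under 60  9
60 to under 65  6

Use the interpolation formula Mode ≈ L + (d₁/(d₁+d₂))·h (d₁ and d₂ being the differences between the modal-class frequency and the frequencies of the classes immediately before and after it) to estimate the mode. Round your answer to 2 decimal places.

47.73

Modal class: 45 to under 50 (highest frequency 16).
d₁ = 16 − 10 = 6, d₂ = 16 − 11 = 5
Mode ≈ 45 + (6/(6+5)) × 5 = 45 + 2.7273 = 47.7273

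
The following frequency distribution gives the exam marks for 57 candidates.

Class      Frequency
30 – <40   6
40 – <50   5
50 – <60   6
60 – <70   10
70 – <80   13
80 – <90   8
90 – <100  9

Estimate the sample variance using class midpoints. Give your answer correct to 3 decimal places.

352.694

Midpoints: 35, 45, 55, 65, 75, 85, 95
n = 57, Σfm = 3925, mean = 68.8596
Σfm² = 290025
Σf(m − x̄)² = Σfm² − (Σfm)²/n = 290025 − 3925²/57 = 19750.8772
Sample variance = 19750.8772 / 56 = 352.6942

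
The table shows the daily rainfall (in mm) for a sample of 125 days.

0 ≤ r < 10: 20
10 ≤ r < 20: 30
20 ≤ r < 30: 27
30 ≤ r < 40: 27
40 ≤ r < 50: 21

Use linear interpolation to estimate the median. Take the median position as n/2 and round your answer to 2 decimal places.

Cumulative frequencies: 20, 50, 77, 104, 125
n = 125; position = n/2 = 62.5.
This falls in the class 20 ≤ r < 30: L = 20, F = 50, f = 27, h = 10.
Median ≈ 20 + ((62.5 − 50) / 27) × 10 = 24.6296

24.63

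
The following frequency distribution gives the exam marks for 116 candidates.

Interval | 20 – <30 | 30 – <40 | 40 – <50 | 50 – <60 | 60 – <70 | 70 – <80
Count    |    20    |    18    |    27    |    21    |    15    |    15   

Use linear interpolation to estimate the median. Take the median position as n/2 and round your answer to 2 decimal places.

47.41

Cumulative frequencies: 20, 38, 65, 86, 101, 116
n = 116; position = n/2 = 58.
This falls in the class 40 – <50: L = 40, F = 38, f = 27, h = 10.
Median ≈ 40 + ((58 − 38) / 27) × 10 = 47.4074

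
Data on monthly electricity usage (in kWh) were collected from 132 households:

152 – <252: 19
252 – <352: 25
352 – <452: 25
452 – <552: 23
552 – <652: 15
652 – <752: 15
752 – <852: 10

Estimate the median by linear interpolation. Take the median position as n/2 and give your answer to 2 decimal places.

440.00

Cumulative frequencies: 19, 44, 69, 92, 107, 122, 132
n = 132; position = n/2 = 66.
This falls in the class 352 – <452: L = 352, F = 44, f = 25, h = 100.
Median ≈ 352 + ((66 − 44) / 25) × 100 = 440.0000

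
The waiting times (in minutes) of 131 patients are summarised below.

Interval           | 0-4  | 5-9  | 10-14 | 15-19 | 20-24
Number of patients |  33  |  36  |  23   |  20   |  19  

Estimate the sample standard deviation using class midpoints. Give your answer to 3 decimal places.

Midpoints: 2, 7, 12, 17, 22
n = 131, Σfm = 1352, mean = 10.3206
Σfm² = 20184
Σf(m − x̄)² = Σfm² − (Σfm)²/n = 20184 − 1352²/131 = 6230.5344
Sample variance = 6230.5344 / 130 = 47.9272
Standard deviation = √47.9272 = 6.9229

6.923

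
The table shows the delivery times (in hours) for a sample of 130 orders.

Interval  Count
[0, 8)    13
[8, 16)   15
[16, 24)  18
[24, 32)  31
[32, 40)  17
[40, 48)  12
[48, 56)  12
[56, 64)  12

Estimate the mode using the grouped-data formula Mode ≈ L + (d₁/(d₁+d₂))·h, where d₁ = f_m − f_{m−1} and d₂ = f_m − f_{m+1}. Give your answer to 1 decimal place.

27.9

Modal class: [24, 32) (highest frequency 31).
d₁ = 31 − 18 = 13, d₂ = 31 − 17 = 14
Mode ≈ 24 + (13/(13+14)) × 8 = 24 + 3.8519 = 27.8519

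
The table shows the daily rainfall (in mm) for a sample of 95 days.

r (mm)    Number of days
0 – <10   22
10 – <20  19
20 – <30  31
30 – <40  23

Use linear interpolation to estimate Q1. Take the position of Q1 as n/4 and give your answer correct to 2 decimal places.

Cumulative frequencies: 22, 41, 72, 95
n = 95; position = n/4 = 23.75.
This falls in the class 10 – <20: L = 10, F = 22, f = 19, h = 10.
Lower quartile ≈ 10 + ((23.75 − 22) / 19) × 10 = 10.9211

10.92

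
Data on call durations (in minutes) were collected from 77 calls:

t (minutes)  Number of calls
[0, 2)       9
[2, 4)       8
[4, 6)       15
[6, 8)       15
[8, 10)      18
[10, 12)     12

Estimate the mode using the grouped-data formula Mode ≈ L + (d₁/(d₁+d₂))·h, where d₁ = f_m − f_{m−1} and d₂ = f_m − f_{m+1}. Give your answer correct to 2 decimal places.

Modal class: [8, 10) (highest frequency 18).
d₁ = 18 − 15 = 3, d₂ = 18 − 12 = 6
Mode ≈ 8 + (3/(3+6)) × 2 = 8 + 0.6667 = 8.6667

8.67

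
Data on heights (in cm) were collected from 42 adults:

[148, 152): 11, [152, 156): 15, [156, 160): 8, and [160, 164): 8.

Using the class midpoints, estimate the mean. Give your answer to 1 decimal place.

Midpoints: 150, 154, 158, 162
Σfm = 11×150 + 15×154 + 8×158 + 8×162 = 6520
n = Σf = 42
Mean = 6520 / 42 = 155.2381

155.2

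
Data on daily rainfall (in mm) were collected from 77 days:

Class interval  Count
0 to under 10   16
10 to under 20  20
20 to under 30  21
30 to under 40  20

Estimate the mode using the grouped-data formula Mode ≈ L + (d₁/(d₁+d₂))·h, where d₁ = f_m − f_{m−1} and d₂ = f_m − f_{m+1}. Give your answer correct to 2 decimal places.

25.00

Modal class: 20 to under 30 (highest frequency 21).
d₁ = 21 − 20 = 1, d₂ = 21 − 20 = 1
Mode ≈ 20 + (1/(1+1)) × 10 = 20 + 5.0000 = 25.0000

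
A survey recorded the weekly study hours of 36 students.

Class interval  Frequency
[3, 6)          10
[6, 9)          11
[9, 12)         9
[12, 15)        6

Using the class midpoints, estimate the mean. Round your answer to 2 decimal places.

8.42

Midpoints: 4.5, 7.5, 10.5, 13.5
Σfm = 10×4.5 + 11×7.5 + 9×10.5 + 6×13.5 = 303
n = Σf = 36
Mean = 303 / 36 = 8.4167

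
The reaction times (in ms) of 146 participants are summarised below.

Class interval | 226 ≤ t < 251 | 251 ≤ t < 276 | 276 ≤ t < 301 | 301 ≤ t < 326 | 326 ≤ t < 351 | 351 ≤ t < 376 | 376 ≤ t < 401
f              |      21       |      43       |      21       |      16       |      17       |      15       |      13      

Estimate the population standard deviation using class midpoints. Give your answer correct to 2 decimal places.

47.53

Midpoints: 238.5, 263.5, 288.5, 313.5, 338.5, 363.5, 388.5
n = 146, Σfm = 43671, mean = 299.1164
Σfm² = 13392508.5
Σf(m − x̄)² = Σfm² − (Σfm)²/n = 13392508.5 − 43671²/146 = 329794.5205
Population variance = 329794.5205 / 146 = 2258.8666
Standard deviation = √2258.8666 = 47.5275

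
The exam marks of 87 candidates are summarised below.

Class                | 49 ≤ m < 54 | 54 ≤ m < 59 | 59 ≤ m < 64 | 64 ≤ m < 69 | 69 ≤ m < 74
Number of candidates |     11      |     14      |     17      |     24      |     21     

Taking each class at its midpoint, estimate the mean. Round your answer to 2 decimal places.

Midpoints: 51.5, 56.5, 61.5, 66.5, 71.5
Σfm = 11×51.5 + 14×56.5 + 17×61.5 + 24×66.5 + 21×71.5 = 5500.5
n = Σf = 87
Mean = 5500.5 / 87 = 63.2241

63.22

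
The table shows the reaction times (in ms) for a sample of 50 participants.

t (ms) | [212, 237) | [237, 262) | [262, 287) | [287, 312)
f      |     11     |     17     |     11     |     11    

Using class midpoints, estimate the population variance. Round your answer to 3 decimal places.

704.000

Midpoints: 224.5, 249.5, 274.5, 299.5
n = 50, Σfm = 13025, mean = 260.5000
Σfm² = 3428212.5
Σf(m − x̄)² = Σfm² − (Σfm)²/n = 3428212.5 − 13025²/50 = 35200.0000
Population variance = 35200.0000 / 50 = 704.0000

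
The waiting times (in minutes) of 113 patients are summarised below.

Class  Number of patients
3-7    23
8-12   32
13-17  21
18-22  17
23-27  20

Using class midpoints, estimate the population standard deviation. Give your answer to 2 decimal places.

6.93

Midpoints: 5, 10, 15, 20, 25
n = 113, Σfm = 1590, mean = 14.0708
Σfm² = 27800
Σf(m − x̄)² = Σfm² − (Σfm)²/n = 27800 − 1590²/113 = 5427.4336
Population variance = 5427.4336 / 113 = 48.0304
Standard deviation = √48.0304 = 6.9304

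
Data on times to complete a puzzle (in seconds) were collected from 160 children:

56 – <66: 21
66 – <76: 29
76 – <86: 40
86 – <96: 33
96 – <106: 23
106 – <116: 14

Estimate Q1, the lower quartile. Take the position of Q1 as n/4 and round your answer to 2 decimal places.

Cumulative frequencies: 21, 50, 90, 123, 146, 160
n = 160; position = n/4 = 40.
This falls in the class 66 – <76: L = 66, F = 21, f = 29, h = 10.
Lower quartile ≈ 66 + ((40 − 21) / 29) × 10 = 72.5517

72.55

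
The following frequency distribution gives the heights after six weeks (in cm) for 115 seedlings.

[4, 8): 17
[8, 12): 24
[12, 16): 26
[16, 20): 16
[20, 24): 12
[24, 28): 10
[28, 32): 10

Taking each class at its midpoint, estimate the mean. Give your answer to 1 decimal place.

Midpoints: 6, 10, 14, 18, 22, 26, 30
Σfm = 17×6 + 24×10 + 26×14 + 16×18 + 12×22 + 10×26 + 10×30 = 1818
n = Σf = 115
Mean = 1818 / 115 = 15.8087

15.8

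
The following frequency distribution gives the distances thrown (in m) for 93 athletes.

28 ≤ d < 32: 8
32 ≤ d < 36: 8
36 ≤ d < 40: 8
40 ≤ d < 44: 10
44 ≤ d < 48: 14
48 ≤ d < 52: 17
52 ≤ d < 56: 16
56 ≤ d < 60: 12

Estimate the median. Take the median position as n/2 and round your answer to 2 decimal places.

47.57

Cumulative frequencies: 8, 16, 24, 34, 48, 65, 81, 93
n = 93; position = n/2 = 46.5.
This falls in the class 44 ≤ d < 48: L = 44, F = 34, f = 14, h = 4.
Median ≈ 44 + ((46.5 − 34) / 14) × 4 = 47.5714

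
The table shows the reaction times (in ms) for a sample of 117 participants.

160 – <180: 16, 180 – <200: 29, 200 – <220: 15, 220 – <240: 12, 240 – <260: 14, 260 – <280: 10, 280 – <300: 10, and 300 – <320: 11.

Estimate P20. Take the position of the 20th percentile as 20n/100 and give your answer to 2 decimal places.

Cumulative frequencies: 16, 45, 60, 72, 86, 96, 106, 117
n = 117; position = 20n/100 = 23.4.
This falls in the class 180 – <200: L = 180, F = 16, f = 29, h = 20.
20th percentile ≈ 180 + ((23.4 − 16) / 29) × 20 = 185.1034

185.10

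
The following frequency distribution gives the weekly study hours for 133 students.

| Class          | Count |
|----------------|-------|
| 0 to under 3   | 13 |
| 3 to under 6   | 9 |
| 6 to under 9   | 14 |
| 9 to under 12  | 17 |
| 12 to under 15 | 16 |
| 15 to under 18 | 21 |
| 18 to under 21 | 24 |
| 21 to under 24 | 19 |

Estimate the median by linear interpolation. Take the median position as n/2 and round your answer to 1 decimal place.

Cumulative frequencies: 13, 22, 36, 53, 69, 90, 114, 133
n = 133; position = n/2 = 66.5.
This falls in the class 12 to under 15: L = 12, F = 53, f = 16, h = 3.
Median ≈ 12 + ((66.5 − 53) / 16) × 3 = 14.5312

14.5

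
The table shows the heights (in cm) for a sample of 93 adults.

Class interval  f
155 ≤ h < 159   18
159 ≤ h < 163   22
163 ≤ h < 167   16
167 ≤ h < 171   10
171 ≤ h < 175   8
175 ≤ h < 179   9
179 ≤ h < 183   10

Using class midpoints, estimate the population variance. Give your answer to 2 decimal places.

62.59

Midpoints: 157, 161, 165, 169, 173, 177, 181
n = 93, Σfm = 15485, mean = 166.5054
Σfm² = 2584157
Σf(m − x̄)² = Σfm² − (Σfm)²/n = 2584157 − 15485²/93 = 5821.2473
Population variance = 5821.2473 / 93 = 62.5941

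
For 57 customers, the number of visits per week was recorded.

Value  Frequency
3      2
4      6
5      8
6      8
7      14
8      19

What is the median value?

7

Cumulative frequencies: 2, 8, 16, 24, 38, 57
n = 57, so the median is the value in position (n+1)/2 = 29.
Position 29 falls at value 7.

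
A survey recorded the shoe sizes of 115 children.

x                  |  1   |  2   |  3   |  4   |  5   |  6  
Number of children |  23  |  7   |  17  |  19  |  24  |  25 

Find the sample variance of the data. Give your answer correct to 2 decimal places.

Values: 1, 2, 3, 4, 5, 6
n = 115, Σfx = 434, mean = 3.7739
Σfx² = 2008
Σf(x − x̄)² = Σfx² − (Σfx)²/n = 2008 − 434²/115 = 370.1217
Sample variance = 370.1217 / 114 = 3.2467

3.25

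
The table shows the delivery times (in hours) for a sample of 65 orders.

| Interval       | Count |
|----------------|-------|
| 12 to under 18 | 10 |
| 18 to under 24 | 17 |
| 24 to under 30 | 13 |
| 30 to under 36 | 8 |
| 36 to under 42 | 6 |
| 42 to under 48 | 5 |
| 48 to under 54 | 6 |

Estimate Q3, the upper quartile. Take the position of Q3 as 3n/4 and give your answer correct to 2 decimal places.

36.75

Cumulative frequencies: 10, 27, 40, 48, 54, 59, 65
n = 65; position = 3n/4 = 48.75.
This falls in the class 36 to under 42: L = 36, F = 48, f = 6, h = 6.
Upper quartile ≈ 36 + ((48.75 − 48) / 6) × 6 = 36.7500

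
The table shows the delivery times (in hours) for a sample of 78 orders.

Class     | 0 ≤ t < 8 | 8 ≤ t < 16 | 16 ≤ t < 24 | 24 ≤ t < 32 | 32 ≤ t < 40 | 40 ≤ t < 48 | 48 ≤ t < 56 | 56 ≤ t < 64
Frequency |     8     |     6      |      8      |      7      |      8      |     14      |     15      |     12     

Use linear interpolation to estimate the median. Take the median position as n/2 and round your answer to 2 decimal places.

Cumulative frequencies: 8, 14, 22, 29, 37, 51, 66, 78
n = 78; position = n/2 = 39.
This falls in the class 40 ≤ t < 48: L = 40, F = 37, f = 14, h = 8.
Median ≈ 40 + ((39 − 37) / 14) × 8 = 41.1429

41.14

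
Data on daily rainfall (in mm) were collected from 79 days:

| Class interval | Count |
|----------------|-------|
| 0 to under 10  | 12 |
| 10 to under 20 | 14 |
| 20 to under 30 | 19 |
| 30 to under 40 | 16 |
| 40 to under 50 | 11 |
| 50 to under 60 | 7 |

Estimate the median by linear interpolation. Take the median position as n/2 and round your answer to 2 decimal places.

Cumulative frequencies: 12, 26, 45, 61, 72, 79
n = 79; position = n/2 = 39.5.
This falls in the class 20 to under 30: L = 20, F = 26, f = 19, h = 10.
Median ≈ 20 + ((39.5 − 26) / 19) × 10 = 27.1053

27.11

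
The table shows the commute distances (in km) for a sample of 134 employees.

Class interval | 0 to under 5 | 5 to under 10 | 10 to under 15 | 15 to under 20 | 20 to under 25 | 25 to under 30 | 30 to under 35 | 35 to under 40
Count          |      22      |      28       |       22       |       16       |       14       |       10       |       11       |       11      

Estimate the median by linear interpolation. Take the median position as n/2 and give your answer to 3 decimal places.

Cumulative frequencies: 22, 50, 72, 88, 102, 112, 123, 134
n = 134; position = n/2 = 67.
This falls in the class 10 to under 15: L = 10, F = 50, f = 22, h = 5.
Median ≈ 10 + ((67 − 50) / 22) × 5 = 13.8636

13.864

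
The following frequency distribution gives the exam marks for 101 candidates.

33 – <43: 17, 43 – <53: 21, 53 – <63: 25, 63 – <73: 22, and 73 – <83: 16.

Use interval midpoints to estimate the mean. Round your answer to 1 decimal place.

Midpoints: 38, 48, 58, 68, 78
Σfm = 17×38 + 21×48 + 25×58 + 22×68 + 16×78 = 5848
n = Σf = 101
Mean = 5848 / 101 = 57.9010

57.9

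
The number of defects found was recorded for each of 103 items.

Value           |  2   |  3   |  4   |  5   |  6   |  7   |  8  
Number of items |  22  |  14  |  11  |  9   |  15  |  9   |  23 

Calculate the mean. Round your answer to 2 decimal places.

Values: 2, 3, 4, 5, 6, 7, 8
Σfx = 22×2 + 14×3 + 11×4 + 9×5 + 15×6 + 9×7 + 23×8 = 512
n = Σf = 103
Mean = 512 / 103 = 4.9709

4.97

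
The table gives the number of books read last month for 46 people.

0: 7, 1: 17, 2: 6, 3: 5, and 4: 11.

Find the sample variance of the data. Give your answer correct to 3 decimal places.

Values: 0, 1, 2, 3, 4
n = 46, Σfx = 88, mean = 1.9130
Σfx² = 262
Σf(x − x̄)² = Σfx² − (Σfx)²/n = 262 − 88²/46 = 93.6522
Sample variance = 93.6522 / 45 = 2.0812

2.081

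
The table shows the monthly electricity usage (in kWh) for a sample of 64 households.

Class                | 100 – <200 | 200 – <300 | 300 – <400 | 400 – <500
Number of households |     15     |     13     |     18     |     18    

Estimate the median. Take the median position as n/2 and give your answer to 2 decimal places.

322.22

Cumulative frequencies: 15, 28, 46, 64
n = 64; position = n/2 = 32.
This falls in the class 300 – <400: L = 300, F = 28, f = 18, h = 100.
Median ≈ 300 + ((32 − 28) / 18) × 100 = 322.2222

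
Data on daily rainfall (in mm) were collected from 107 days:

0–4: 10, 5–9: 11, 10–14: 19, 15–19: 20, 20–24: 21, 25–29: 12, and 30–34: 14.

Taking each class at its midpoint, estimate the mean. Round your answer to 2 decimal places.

17.75

Midpoints: 2, 7, 12, 17, 22, 27, 32
Σfm = 10×2 + 11×7 + 19×12 + 20×17 + 21×22 + 12×27 + 14×32 = 1899
n = Σf = 107
Mean = 1899 / 107 = 17.7477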